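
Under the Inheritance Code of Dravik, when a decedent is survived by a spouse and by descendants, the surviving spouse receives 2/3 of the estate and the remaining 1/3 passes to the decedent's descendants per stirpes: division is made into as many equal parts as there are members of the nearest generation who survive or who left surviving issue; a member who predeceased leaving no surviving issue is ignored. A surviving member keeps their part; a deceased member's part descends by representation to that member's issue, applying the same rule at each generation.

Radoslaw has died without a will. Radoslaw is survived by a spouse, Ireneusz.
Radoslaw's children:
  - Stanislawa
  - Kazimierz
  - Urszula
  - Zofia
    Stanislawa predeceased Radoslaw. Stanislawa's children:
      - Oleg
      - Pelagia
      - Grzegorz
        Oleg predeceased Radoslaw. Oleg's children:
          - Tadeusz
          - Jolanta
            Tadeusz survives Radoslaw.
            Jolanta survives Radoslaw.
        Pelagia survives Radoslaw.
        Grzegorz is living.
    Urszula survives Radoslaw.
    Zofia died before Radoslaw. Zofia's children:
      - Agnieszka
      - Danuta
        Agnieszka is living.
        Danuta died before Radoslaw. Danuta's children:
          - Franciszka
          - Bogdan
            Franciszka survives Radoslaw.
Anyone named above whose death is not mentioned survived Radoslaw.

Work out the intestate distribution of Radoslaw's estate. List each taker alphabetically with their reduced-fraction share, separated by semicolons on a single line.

Agnieszka 1/24; Bogdan 1/48; Franciszka 1/48; Grzegorz 1/36; Ireneusz 2/3; Jolanta 1/72; Kazimierz 1/12; Pelagia 1/36; Tadeusz 1/72; Urszula 1/12

Ireneusz, as surviving spouse, takes 2/3.
The remaining 1/3 passes to Radoslaw's descendants per stirpes.
The 1/3 is divided into 4 equal shares of 1/12 among Stanislawa, Kazimierz, Urszula, Zofia.
Stanislawa predeceased; the 1/12 allotted to Stanislawa's branch passes to Stanislawa's issue by representation.
The 1/12 is divided into 3 equal shares of 1/36 among Oleg, Pelagia, Grzegorz.
Oleg predeceased; the 1/36 allotted to Oleg's branch passes to Oleg's issue by representation.
The 1/36 is divided into 2 equal shares of 1/72 among Tadeusz, Jolanta.
Tadeusz is living and takes 1/72.
Jolanta is living and takes 1/72.
Pelagia is living and takes 1/36.
Grzegorz is living and takes 1/36.
Kazimierz is living and takes 1/12.
Urszula is living and takes 1/12.
Zofia predeceased; the 1/12 allotted to Zofia's branch passes to Zofia's issue by representation.
The 1/12 is divided into 2 equal shares of 1/24 among Agnieszka, Danuta.
Agnieszka is living and takes 1/24.
Danuta predeceased; the 1/24 allotted to Danuta's branch passes to Danuta's issue by representation.
The 1/24 is divided into 2 equal shares of 1/48 among Franciszka, Bogdan.
Franciszka is living and takes 1/48.
Bogdan is living and takes 1/48.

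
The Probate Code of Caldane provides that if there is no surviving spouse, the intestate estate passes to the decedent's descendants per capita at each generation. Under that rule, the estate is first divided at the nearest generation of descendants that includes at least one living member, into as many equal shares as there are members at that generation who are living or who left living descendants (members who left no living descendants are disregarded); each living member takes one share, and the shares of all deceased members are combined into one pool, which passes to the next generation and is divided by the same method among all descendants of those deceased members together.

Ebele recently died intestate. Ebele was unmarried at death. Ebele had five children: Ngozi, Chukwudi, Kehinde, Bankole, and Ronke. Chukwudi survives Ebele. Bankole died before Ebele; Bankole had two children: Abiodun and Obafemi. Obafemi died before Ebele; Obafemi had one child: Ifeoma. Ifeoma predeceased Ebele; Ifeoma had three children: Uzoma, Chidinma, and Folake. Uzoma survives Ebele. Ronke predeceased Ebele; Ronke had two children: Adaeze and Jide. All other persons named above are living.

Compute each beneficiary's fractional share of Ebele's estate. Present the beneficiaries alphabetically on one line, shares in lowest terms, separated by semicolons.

There is no surviving spouse, so the entire estate passes to Ebele's descendants per capita at each generation.
At generation 1 (Ngozi, Chukwudi, Kehinde, Bankole, Ronke) there are 5 shares of (1)/5 = 1/5 each.
Living: Ngozi, Chukwudi, and Kehinde — each takes 1/5.
Deceased: Bankole and Ronke. Their combined 2/5 is pooled and carried to generation 2.
At generation 2 (Abiodun, Obafemi, Adaeze, Jide) there are 4 shares of (2/5)/4 = 1/10 each.
Living: Abiodun, Adaeze, and Jide — each takes 1/10.
Deceased: Obafemi. That 1/10 share is carried to generation 3.
At generation 3 (Ifeoma) there are 1 shares of (1/10)/1 = 1/10 each.
Deceased: Ifeoma. That 1/10 share is carried to generation 4.
At generation 4 (Uzoma, Chidinma, Folake) there are 3 shares of (1/10)/3 = 1/30 each.
Living: Uzoma, Chidinma, and Folake — each takes 1/30.

Abiodun 1/10; Adaeze 1/10; Chidinma 1/30; Chukwudi 1/5; Folake 1/30; Jide 1/10; Kehinde 1/5; Ngozi 1/5; Uzoma 1/30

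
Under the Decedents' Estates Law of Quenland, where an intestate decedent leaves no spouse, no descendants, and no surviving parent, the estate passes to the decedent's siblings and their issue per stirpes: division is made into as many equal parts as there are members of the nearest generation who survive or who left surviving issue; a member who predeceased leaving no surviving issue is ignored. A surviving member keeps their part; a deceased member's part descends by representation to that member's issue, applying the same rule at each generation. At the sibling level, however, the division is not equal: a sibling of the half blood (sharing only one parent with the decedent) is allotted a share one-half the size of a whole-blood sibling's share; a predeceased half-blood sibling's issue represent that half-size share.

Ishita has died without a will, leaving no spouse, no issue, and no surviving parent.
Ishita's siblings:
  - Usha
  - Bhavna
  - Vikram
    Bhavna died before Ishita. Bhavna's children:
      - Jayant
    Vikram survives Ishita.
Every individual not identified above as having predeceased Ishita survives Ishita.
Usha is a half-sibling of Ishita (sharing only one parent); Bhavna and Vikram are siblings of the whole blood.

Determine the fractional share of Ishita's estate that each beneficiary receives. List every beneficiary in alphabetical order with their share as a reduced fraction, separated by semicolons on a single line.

Jayant 2/5; Usha 1/5; Vikram 2/5

No spouse, descendants, or parent survives, so the estate passes to Ishita's siblings per stirpes.
Half-blood siblings count for one-half the weight of whole-blood siblings at the initial division.
Dividing 1 in proportion to weights (total weight 5/2): Usha (weight 1/2) → 1/5; Bhavna (weight 1) → 2/5; Vikram (weight 1) → 2/5.
Usha is living and takes 1/5.
Bhavna predeceased; the 2/5 allotted to Bhavna's branch passes to Bhavna's issue by representation.
Jayant is the sole taker at this level and receives the full 2/5.
Vikram is living and takes 2/5.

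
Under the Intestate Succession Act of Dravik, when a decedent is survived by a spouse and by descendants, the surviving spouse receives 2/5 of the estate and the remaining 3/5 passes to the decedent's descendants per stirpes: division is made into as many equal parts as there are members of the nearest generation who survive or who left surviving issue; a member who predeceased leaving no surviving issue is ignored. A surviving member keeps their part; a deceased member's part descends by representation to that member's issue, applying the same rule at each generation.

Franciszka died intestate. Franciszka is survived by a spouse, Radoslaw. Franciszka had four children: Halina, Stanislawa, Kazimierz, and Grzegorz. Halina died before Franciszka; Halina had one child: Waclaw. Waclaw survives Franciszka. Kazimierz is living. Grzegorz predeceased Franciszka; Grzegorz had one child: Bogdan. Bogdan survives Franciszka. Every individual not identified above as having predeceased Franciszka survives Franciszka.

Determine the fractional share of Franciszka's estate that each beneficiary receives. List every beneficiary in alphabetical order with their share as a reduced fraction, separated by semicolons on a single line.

Radoslaw, as surviving spouse, takes 2/5.
The remaining 3/5 passes to Franciszka's descendants per stirpes.
The 3/5 is divided into 4 equal shares of 3/20 among Halina, Stanislawa, Kazimierz, Grzegorz.
Halina predeceased; the 3/20 allotted to Halina's branch passes to Halina's issue by representation.
Waclaw is the sole taker at this level and receives the full 3/20.
Stanislawa is living and takes 3/20.
Kazimierz is living and takes 3/20.
Grzegorz predeceased; the 3/20 allotted to Grzegorz's branch passes to Grzegorz's issue by representation.
Bogdan is the sole taker at this level and receives the full 3/20.

Bogdan 3/20; Kazimierz 3/20; Radoslaw 2/5; Stanislawa 3/20; Waclaw 3/20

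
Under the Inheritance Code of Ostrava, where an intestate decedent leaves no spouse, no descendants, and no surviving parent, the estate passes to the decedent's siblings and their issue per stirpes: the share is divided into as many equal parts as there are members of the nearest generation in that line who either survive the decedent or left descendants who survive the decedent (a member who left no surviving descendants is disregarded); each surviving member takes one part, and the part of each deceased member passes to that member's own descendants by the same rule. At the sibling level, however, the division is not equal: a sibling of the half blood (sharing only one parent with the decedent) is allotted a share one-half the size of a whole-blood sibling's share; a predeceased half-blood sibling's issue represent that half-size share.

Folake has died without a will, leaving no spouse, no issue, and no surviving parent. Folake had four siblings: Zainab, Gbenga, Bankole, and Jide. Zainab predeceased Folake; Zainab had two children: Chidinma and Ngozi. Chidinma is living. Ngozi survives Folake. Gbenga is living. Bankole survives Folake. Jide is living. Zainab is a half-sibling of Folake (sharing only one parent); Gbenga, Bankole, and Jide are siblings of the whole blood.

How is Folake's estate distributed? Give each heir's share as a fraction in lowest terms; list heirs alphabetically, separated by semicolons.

Bankole 2/7; Chidinma 1/14; Gbenga 2/7; Jide 2/7; Ngozi 1/14

No spouse, descendants, or parent survives, so the estate passes to Folake's siblings per stirpes.
Half-blood siblings count for one-half the weight of whole-blood siblings at the initial division.
Dividing 1 in proportion to weights (total weight 7/2): Zainab (weight 1/2) → 1/7; Gbenga (weight 1) → 2/7; Bankole (weight 1) → 2/7; Jide (weight 1) → 2/7.
Zainab predeceased; the 1/7 allotted to Zainab's branch passes to Zainab's issue by representation.
The 1/7 is divided into 2 equal shares of 1/14 among Chidinma, Ngozi.
Chidinma is living and takes 1/14.
Ngozi is living and takes 1/14.
Gbenga is living and takes 2/7.
Bankole is living and takes 2/7.
Jide is living and takes 2/7.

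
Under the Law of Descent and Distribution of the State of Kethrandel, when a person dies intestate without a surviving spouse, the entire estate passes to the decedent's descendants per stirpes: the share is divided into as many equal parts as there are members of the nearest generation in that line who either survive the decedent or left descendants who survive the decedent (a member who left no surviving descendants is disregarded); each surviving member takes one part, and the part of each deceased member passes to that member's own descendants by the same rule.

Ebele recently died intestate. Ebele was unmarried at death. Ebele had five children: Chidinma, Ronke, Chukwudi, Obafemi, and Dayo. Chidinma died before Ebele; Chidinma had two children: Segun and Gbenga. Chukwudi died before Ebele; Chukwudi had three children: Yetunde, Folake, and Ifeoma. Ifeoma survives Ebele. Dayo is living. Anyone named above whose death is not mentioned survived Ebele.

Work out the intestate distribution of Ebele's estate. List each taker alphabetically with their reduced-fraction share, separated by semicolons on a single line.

Dayo 1/5; Folake 1/15; Gbenga 1/10; Ifeoma 1/15; Obafemi 1/5; Ronke 1/5; Segun 1/10; Yetunde 1/15

There is no surviving spouse, so the entire estate passes to Ebele's descendants per stirpes.
The estate is divided into 5 equal shares of 1/5 among Chidinma, Ronke, Chukwudi, Obafemi, Dayo.
Chidinma predeceased; the 1/5 allotted to Chidinma's branch passes to Chidinma's issue by representation.
The 1/5 is divided into 2 equal shares of 1/10 among Segun, Gbenga.
Segun is living and takes 1/10.
Gbenga is living and takes 1/10.
Ronke is living and takes 1/5.
Chukwudi predeceased; the 1/5 allotted to Chukwudi's branch passes to Chukwudi's issue by representation.
The 1/5 is divided into 3 equal shares of 1/15 among Yetunde, Folake, Ifeoma.
Yetunde is living and takes 1/15.
Folake is living and takes 1/15.
Ifeoma is living and takes 1/15.
Obafemi is living and takes 1/5.
Dayo is living and takes 1/5.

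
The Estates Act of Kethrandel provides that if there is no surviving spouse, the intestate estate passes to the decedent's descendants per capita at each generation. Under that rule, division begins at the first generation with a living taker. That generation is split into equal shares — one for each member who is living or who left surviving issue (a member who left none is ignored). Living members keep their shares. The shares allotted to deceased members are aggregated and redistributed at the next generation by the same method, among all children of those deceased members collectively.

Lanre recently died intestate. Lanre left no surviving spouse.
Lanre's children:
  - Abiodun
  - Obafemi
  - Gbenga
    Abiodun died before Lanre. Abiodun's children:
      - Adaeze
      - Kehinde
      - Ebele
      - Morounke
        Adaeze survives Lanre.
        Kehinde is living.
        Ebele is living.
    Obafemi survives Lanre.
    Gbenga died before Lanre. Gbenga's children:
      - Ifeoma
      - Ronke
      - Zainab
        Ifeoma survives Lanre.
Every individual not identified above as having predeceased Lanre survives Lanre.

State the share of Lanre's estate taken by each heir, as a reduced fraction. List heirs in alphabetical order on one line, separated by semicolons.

Adaeze 2/21; Ebele 2/21; Ifeoma 2/21; Kehinde 2/21; Morounke 2/21; Obafemi 1/3; Ronke 2/21; Zainab 2/21

There is no surviving spouse, so the entire estate passes to Lanre's descendants per capita at each generation.
At generation 1 (Abiodun, Obafemi, Gbenga) there are 3 shares of (1)/3 = 1/3 each.
Living: Obafemi — each takes 1/3.
Deceased: Abiodun and Gbenga. Their combined 2/3 is pooled and carried to generation 2.
At generation 2 (Adaeze, Kehinde, Ebele, Morounke, Ifeoma, Ronke, Zainab) there are 7 shares of (2/3)/7 = 2/21 each.
Living: Adaeze, Kehinde, Ebele, Morounke, Ifeoma, Ronke, and Zainab — each takes 2/21.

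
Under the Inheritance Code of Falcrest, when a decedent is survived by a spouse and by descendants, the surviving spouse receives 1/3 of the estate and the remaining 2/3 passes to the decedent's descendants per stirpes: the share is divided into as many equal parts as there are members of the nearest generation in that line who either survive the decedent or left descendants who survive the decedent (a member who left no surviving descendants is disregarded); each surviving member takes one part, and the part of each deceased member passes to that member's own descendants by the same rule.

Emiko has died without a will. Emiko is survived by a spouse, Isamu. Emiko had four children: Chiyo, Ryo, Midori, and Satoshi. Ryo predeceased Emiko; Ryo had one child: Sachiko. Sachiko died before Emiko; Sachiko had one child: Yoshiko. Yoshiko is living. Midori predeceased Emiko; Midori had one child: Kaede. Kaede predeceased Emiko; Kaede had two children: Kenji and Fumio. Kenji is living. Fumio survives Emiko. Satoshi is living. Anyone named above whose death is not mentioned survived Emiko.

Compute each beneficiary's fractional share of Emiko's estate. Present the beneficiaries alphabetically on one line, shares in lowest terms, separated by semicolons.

Chiyo 1/6; Fumio 1/12; Isamu 1/3; Kenji 1/12; Satoshi 1/6; Yoshiko 1/6

Isamu, as surviving spouse, takes 1/3.
The remaining 2/3 passes to Emiko's descendants per stirpes.
The 2/3 is divided into 4 equal shares of 1/6 among Chiyo, Ryo, Midori, Satoshi.
Chiyo is living and takes 1/6.
Ryo predeceased; the 1/6 allotted to Ryo's branch passes to Ryo's issue by representation.
Sachiko's line is the sole branch at this level, so the full 1/6 passes to Sachiko's issue by representation.
Yoshiko is the sole taker at this level and receives the full 1/6.
Midori predeceased; the 1/6 allotted to Midori's branch passes to Midori's issue by representation.
Kaede's line is the sole branch at this level, so the full 1/6 passes to Kaede's issue by representation.
The 1/6 is divided into 2 equal shares of 1/12 among Kenji, Fumio.
Kenji is living and takes 1/12.
Fumio is living and takes 1/12.
Satoshi is living and takes 1/6.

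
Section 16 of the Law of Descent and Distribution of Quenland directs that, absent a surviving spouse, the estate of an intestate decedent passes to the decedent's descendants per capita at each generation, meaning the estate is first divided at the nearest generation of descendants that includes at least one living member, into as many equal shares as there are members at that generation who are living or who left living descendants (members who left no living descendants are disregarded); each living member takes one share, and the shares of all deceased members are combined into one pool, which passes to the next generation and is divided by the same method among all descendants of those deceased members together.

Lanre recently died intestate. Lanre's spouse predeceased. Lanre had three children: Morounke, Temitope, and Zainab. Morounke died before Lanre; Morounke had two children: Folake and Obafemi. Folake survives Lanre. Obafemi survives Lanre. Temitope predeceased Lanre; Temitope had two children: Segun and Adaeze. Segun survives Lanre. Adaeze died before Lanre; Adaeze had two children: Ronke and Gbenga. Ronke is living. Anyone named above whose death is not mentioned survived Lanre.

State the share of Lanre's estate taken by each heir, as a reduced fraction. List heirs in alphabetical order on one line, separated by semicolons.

There is no surviving spouse, so the entire estate passes to Lanre's descendants per capita at each generation.
At generation 1 (Morounke, Temitope, Zainab) there are 3 shares of (1)/3 = 1/3 each.
Living: Zainab — each takes 1/3.
Deceased: Morounke and Temitope. Their combined 2/3 is pooled and carried to generation 2.
At generation 2 (Folake, Obafemi, Segun, Adaeze) there are 4 shares of (2/3)/4 = 1/6 each.
Living: Folake, Obafemi, and Segun — each takes 1/6.
Deceased: Adaeze. That 1/6 share is carried to generation 3.
At generation 3 (Ronke, Gbenga) there are 2 shares of (1/6)/2 = 1/12 each.
Living: Ronke and Gbenga — each takes 1/12.

Folake 1/6; Gbenga 1/12; Obafemi 1/6; Ronke 1/12; Segun 1/6; Zainab 1/3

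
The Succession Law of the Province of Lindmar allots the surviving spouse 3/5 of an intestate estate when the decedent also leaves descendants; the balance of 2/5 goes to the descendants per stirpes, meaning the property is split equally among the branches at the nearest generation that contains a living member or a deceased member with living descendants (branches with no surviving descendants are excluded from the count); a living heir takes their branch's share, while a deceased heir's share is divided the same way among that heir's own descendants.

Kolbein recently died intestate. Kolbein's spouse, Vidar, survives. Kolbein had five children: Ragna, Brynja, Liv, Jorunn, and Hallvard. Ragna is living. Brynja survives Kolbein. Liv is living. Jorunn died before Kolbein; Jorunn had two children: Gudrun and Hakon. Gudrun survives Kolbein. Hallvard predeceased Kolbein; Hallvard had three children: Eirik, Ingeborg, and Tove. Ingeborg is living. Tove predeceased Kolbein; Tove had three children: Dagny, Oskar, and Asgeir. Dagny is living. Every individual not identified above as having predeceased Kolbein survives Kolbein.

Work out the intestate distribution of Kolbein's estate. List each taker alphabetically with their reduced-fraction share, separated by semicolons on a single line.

Vidar, as surviving spouse, takes 3/5.
The remaining 2/5 passes to Kolbein's descendants per stirpes.
The 2/5 is divided into 5 equal shares of 2/25 among Ragna, Brynja, Liv, Jorunn, Hallvard.
Ragna is living and takes 2/25.
Brynja is living and takes 2/25.
Liv is living and takes 2/25.
Jorunn predeceased; the 2/25 allotted to Jorunn's branch passes to Jorunn's issue by representation.
The 2/25 is divided into 2 equal shares of 1/25 among Gudrun, Hakon.
Gudrun is living and takes 1/25.
Hakon is living and takes 1/25.
Hallvard predeceased; the 2/25 allotted to Hallvard's branch passes to Hallvard's issue by representation.
The 2/25 is divided into 3 equal shares of 2/75 among Eirik, Ingeborg, Tove.
Eirik is living and takes 2/75.
Ingeborg is living and takes 2/75.
Tove predeceased; the 2/75 allotted to Tove's branch passes to Tove's issue by representation.
The 2/75 is divided into 3 equal shares of 2/225 among Dagny, Oskar, Asgeir.
Dagny is living and takes 2/225.
Oskar is living and takes 2/225.
Asgeir is living and takes 2/225.

Asgeir 2/225; Brynja 2/25; Dagny 2/225; Eirik 2/75; Gudrun 1/25; Hakon 1/25; Ingeborg 2/75; Liv 2/25; Oskar 2/225; Ragna 2/25; Vidar 3/5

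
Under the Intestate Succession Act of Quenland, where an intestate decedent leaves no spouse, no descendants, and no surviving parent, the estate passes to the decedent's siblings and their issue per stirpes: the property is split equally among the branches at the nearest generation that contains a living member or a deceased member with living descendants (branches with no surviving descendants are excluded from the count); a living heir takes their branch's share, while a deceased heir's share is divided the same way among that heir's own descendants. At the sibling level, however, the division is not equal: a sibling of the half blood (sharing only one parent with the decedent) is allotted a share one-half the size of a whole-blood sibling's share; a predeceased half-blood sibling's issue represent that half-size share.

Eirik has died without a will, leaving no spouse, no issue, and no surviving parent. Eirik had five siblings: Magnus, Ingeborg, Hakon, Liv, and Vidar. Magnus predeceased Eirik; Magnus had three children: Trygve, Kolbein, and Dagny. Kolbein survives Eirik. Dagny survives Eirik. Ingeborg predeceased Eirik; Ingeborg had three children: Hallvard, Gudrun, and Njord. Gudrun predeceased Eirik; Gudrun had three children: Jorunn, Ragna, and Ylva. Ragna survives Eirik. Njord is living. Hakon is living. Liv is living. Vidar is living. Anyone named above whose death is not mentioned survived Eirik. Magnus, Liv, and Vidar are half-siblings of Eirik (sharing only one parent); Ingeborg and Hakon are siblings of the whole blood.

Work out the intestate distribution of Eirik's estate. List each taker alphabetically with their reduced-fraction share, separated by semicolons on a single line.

Dagny 1/21; Hakon 2/7; Hallvard 2/21; Jorunn 2/63; Kolbein 1/21; Liv 1/7; Njord 2/21; Ragna 2/63; Trygve 1/21; Vidar 1/7; Ylva 2/63

No spouse, descendants, or parent survives, so the estate passes to Eirik's siblings per stirpes.
Half-blood siblings count for one-half the weight of whole-blood siblings at the initial division.
Dividing 1 in proportion to weights (total weight 7/2): Magnus (weight 1/2) → 1/7; Ingeborg (weight 1) → 2/7; Hakon (weight 1) → 2/7; Liv (weight 1/2) → 1/7; Vidar (weight 1/2) → 1/7.
Magnus predeceased; the 1/7 allotted to Magnus's branch passes to Magnus's issue by representation.
The 1/7 is divided into 3 equal shares of 1/21 among Trygve, Kolbein, Dagny.
Trygve is living and takes 1/21.
Kolbein is living and takes 1/21.
Dagny is living and takes 1/21.
Ingeborg predeceased; the 2/7 allotted to Ingeborg's branch passes to Ingeborg's issue by representation.
The 2/7 is divided into 3 equal shares of 2/21 among Hallvard, Gudrun, Njord.
Hallvard is living and takes 2/21.
Gudrun predeceased; the 2/21 allotted to Gudrun's branch passes to Gudrun's issue by representation.
The 2/21 is divided into 3 equal shares of 2/63 among Jorunn, Ragna, Ylva.
Jorunn is living and takes 2/63.
Ragna is living and takes 2/63.
Ylva is living and takes 2/63.
Njord is living and takes 2/21.
Hakon is living and takes 2/7.
Liv is living and takes 1/7.
Vidar is living and takes 1/7.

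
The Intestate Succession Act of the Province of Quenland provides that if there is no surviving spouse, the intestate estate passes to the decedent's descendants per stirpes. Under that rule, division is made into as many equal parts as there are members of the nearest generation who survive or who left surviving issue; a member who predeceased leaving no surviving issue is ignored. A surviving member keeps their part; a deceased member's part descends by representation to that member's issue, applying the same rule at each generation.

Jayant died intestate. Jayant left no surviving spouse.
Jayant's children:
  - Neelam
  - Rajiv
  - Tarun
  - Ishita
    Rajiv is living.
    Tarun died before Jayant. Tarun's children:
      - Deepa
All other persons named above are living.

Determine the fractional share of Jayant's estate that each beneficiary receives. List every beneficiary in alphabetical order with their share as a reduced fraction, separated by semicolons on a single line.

Deepa 1/4; Ishita 1/4; Neelam 1/4; Rajiv 1/4

There is no surviving spouse, so the entire estate passes to Jayant's descendants per stirpes.
The estate is divided into 4 equal shares of 1/4 among Neelam, Rajiv, Tarun, Ishita.
Neelam is living and takes 1/4.
Rajiv is living and takes 1/4.
Tarun predeceased; the 1/4 allotted to Tarun's branch passes to Tarun's issue by representation.
Deepa is the sole taker at this level and receives the full 1/4.
Ishita is living and takes 1/4.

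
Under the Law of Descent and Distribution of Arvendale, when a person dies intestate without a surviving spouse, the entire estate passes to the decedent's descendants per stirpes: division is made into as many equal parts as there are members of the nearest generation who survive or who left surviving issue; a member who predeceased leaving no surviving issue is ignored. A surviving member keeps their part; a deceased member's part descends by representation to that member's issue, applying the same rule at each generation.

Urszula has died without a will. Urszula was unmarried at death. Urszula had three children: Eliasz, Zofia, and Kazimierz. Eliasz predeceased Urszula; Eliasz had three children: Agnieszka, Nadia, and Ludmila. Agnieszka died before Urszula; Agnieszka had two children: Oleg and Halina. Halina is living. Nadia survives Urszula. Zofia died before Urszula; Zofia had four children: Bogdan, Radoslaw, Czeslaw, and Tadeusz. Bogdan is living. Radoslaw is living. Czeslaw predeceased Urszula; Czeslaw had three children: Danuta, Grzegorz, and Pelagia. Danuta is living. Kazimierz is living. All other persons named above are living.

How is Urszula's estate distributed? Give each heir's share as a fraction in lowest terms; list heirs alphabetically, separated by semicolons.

There is no surviving spouse, so the entire estate passes to Urszula's descendants per stirpes.
The estate is divided into 3 equal shares of 1/3 among Eliasz, Zofia, Kazimierz.
Eliasz predeceased; the 1/3 allotted to Eliasz's branch passes to Eliasz's issue by representation.
The 1/3 is divided into 3 equal shares of 1/9 among Agnieszka, Nadia, Ludmila.
Agnieszka predeceased; the 1/9 allotted to Agnieszka's branch passes to Agnieszka's issue by representation.
The 1/9 is divided into 2 equal shares of 1/18 among Oleg, Halina.
Oleg is living and takes 1/18.
Halina is living and takes 1/18.
Nadia is living and takes 1/9.
Ludmila is living and takes 1/9.
Zofia predeceased; the 1/3 allotted to Zofia's branch passes to Zofia's issue by representation.
The 1/3 is divided into 4 equal shares of 1/12 among Bogdan, Radoslaw, Czeslaw, Tadeusz.
Bogdan is living and takes 1/12.
Radoslaw is living and takes 1/12.
Czeslaw predeceased; the 1/12 allotted to Czeslaw's branch passes to Czeslaw's issue by representation.
The 1/12 is divided into 3 equal shares of 1/36 among Danuta, Grzegorz, Pelagia.
Danuta is living and takes 1/36.
Grzegorz is living and takes 1/36.
Pelagia is living and takes 1/36.
Tadeusz is living and takes 1/12.
Kazimierz is living and takes 1/3.

Bogdan 1/12; Danuta 1/36; Grzegorz 1/36; Halina 1/18; Kazimierz 1/3; Ludmila 1/9; Nadia 1/9; Oleg 1/18; Pelagia 1/36; Radoslaw 1/12; Tadeusz 1/12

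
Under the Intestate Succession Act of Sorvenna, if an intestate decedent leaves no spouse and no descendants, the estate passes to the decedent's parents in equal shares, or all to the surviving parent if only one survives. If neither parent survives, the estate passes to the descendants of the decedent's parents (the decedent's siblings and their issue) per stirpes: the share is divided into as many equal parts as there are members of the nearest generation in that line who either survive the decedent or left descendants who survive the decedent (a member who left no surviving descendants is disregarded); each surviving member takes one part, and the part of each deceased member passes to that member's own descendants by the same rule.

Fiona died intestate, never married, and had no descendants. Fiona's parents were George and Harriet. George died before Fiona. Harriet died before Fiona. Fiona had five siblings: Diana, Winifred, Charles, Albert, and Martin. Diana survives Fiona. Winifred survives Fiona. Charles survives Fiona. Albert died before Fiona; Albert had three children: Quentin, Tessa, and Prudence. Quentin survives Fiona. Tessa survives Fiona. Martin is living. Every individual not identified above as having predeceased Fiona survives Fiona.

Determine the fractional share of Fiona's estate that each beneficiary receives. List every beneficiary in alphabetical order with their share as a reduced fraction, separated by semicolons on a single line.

Charles 1/5; Diana 1/5; Martin 1/5; Prudence 1/15; Quentin 1/15; Tessa 1/15; Winifred 1/5

Neither parent survives and there are no descendants, so the estate passes to Fiona's siblings and their issue per stirpes.
The estate is divided into 5 equal shares of 1/5 among Diana, Winifred, Charles, Albert, Martin.
Diana is living and takes 1/5.
Winifred is living and takes 1/5.
Charles is living and takes 1/5.
Albert predeceased; the 1/5 allotted to Albert's branch passes to Albert's issue by representation.
The 1/5 is divided into 3 equal shares of 1/15 among Quentin, Tessa, Prudence.
Quentin is living and takes 1/15.
Tessa is living and takes 1/15.
Prudence is living and takes 1/15.
Martin is living and takes 1/5.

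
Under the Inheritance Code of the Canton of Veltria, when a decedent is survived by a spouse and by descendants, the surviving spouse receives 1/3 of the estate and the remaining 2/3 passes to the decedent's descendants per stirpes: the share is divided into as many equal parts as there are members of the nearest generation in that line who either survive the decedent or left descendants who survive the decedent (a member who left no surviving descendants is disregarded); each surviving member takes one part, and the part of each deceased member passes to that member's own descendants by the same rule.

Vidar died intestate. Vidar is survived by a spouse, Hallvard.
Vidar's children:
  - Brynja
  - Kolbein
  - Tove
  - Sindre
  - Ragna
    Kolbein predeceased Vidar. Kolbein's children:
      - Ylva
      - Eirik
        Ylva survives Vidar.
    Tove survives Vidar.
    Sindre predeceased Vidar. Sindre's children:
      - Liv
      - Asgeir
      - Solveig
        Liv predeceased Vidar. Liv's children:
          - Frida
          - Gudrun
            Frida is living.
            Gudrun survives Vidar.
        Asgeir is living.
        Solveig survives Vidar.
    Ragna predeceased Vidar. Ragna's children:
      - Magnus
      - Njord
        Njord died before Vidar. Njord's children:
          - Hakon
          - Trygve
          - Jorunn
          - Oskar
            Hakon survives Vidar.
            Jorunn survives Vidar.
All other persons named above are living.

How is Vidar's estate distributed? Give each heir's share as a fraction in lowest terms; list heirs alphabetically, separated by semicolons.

Hallvard, as surviving spouse, takes 1/3.
The remaining 2/3 passes to Vidar's descendants per stirpes.
The 2/3 is divided into 5 equal shares of 2/15 among Brynja, Kolbein, Tove, Sindre, Ragna.
Brynja is living and takes 2/15.
Kolbein predeceased; the 2/15 allotted to Kolbein's branch passes to Kolbein's issue by representation.
The 2/15 is divided into 2 equal shares of 1/15 among Ylva, Eirik.
Ylva is living and takes 1/15.
Eirik is living and takes 1/15.
Tove is living and takes 2/15.
Sindre predeceased; the 2/15 allotted to Sindre's branch passes to Sindre's issue by representation.
The 2/15 is divided into 3 equal shares of 2/45 among Liv, Asgeir, Solveig.
Liv predeceased; the 2/45 allotted to Liv's branch passes to Liv's issue by representation.
The 2/45 is divided into 2 equal shares of 1/45 among Frida, Gudrun.
Frida is living and takes 1/45.
Gudrun is living and takes 1/45.
Asgeir is living and takes 2/45.
Solveig is living and takes 2/45.
Ragna predeceased; the 2/15 allotted to Ragna's branch passes to Ragna's issue by representation.
The 2/15 is divided into 2 equal shares of 1/15 among Magnus, Njord.
Magnus is living and takes 1/15.
Njord predeceased; the 1/15 allotted to Njord's branch passes to Njord's issue by representation.
The 1/15 is divided into 4 equal shares of 1/60 among Hakon, Trygve, Jorunn, Oskar.
Hakon is living and takes 1/60.
Trygve is living and takes 1/60.
Jorunn is living and takes 1/60.
Oskar is living and takes 1/60.

Asgeir 2/45; Brynja 2/15; Eirik 1/15; Frida 1/45; Gudrun 1/45; Hakon 1/60; Hallvard 1/3; Jorunn 1/60; Magnus 1/15; Oskar 1/60; Solveig 2/45; Tove 2/15; Trygve 1/60; Ylva 1/15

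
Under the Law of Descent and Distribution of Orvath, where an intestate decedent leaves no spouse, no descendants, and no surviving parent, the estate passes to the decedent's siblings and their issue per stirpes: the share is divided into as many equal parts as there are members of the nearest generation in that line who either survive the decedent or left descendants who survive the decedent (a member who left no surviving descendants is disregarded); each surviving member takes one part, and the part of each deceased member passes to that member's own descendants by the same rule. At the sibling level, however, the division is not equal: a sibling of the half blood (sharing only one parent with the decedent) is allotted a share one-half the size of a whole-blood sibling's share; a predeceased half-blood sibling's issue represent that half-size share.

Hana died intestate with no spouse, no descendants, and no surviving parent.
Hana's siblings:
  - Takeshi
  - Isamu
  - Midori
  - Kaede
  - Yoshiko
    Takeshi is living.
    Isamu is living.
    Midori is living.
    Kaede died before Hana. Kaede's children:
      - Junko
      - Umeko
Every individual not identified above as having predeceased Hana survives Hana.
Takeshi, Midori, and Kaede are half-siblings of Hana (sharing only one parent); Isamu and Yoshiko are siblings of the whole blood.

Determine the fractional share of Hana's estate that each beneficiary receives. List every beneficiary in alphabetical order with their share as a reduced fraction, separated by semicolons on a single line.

Isamu 2/7; Junko 1/14; Midori 1/7; Takeshi 1/7; Umeko 1/14; Yoshiko 2/7

No spouse, descendants, or parent survives, so the estate passes to Hana's siblings per stirpes.
Half-blood siblings count for one-half the weight of whole-blood siblings at the initial division.
Dividing 1 in proportion to weights (total weight 7/2): Takeshi (weight 1/2) → 1/7; Isamu (weight 1) → 2/7; Midori (weight 1/2) → 1/7; Kaede (weight 1/2) → 1/7; Yoshiko (weight 1) → 2/7.
Takeshi is living and takes 1/7.
Isamu is living and takes 2/7.
Midori is living and takes 1/7.
Kaede predeceased; the 1/7 allotted to Kaede's branch passes to Kaede's issue by representation.
The 1/7 is divided into 2 equal shares of 1/14 among Junko, Umeko.
Junko is living and takes 1/14.
Umeko is living and takes 1/14.
Yoshiko is living and takes 2/7.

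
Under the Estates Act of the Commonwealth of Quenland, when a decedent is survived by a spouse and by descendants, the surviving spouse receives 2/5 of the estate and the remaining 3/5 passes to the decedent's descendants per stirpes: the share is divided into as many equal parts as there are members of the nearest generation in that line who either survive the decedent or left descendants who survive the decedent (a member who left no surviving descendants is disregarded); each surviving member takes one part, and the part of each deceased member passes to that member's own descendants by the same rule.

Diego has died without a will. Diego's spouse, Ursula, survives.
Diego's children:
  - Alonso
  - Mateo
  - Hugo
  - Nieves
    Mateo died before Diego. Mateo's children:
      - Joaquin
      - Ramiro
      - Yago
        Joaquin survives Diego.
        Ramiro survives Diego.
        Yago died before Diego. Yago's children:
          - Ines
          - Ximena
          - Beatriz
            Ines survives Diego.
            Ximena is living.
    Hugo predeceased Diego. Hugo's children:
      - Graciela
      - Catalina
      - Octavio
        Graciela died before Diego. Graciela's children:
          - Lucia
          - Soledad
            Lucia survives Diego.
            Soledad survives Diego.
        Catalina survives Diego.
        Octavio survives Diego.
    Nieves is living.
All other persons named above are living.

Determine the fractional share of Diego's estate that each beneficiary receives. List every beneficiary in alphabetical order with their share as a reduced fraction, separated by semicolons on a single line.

Ursula, as surviving spouse, takes 2/5.
The remaining 3/5 passes to Diego's descendants per stirpes.
The 3/5 is divided into 4 equal shares of 3/20 among Alonso, Mateo, Hugo, Nieves.
Alonso is living and takes 3/20.
Mateo predeceased; the 3/20 allotted to Mateo's branch passes to Mateo's issue by representation.
The 3/20 is divided into 3 equal shares of 1/20 among Joaquin, Ramiro, Yago.
Joaquin is living and takes 1/20.
Ramiro is living and takes 1/20.
Yago predeceased; the 1/20 allotted to Yago's branch passes to Yago's issue by representation.
The 1/20 is divided into 3 equal shares of 1/60 among Ines, Ximena, Beatriz.
Ines is living and takes 1/60.
Ximena is living and takes 1/60.
Beatriz is living and takes 1/60.
Hugo predeceased; the 3/20 allotted to Hugo's branch passes to Hugo's issue by representation.
The 3/20 is divided into 3 equal shares of 1/20 among Graciela, Catalina, Octavio.
Graciela predeceased; the 1/20 allotted to Graciela's branch passes to Graciela's issue by representation.
The 1/20 is divided into 2 equal shares of 1/40 among Lucia, Soledad.
Lucia is living and takes 1/40.
Soledad is living and takes 1/40.
Catalina is living and takes 1/20.
Octavio is living and takes 1/20.
Nieves is living and takes 3/20.

Alonso 3/20; Beatriz 1/60; Catalina 1/20; Ines 1/60; Joaquin 1/20; Lucia 1/40; Nieves 3/20; Octavio 1/20; Ramiro 1/20; Soledad 1/40; Ursula 2/5; Ximena 1/60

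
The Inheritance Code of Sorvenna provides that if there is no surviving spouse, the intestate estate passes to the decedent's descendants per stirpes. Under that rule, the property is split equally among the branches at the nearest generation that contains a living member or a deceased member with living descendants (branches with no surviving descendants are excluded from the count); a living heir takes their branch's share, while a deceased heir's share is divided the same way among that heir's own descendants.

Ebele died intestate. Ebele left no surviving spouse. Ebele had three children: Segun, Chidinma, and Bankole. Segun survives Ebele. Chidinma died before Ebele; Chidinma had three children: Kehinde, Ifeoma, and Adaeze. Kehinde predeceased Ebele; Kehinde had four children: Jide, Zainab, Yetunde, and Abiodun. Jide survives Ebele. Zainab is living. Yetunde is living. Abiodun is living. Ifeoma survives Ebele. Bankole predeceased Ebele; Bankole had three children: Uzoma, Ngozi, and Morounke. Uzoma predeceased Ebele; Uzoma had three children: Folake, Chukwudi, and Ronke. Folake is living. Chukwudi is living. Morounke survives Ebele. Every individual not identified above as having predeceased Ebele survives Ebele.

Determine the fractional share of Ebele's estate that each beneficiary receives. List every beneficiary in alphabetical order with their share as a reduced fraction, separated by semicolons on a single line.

Abiodun 1/36; Adaeze 1/9; Chukwudi 1/27; Folake 1/27; Ifeoma 1/9; Jide 1/36; Morounke 1/9; Ngozi 1/9; Ronke 1/27; Segun 1/3; Yetunde 1/36; Zainab 1/36

There is no surviving spouse, so the entire estate passes to Ebele's descendants per stirpes.
The estate is divided into 3 equal shares of 1/3 among Segun, Chidinma, Bankole.
Segun is living and takes 1/3.
Chidinma predeceased; the 1/3 allotted to Chidinma's branch passes to Chidinma's issue by representation.
The 1/3 is divided into 3 equal shares of 1/9 among Kehinde, Ifeoma, Adaeze.
Kehinde predeceased; the 1/9 allotted to Kehinde's branch passes to Kehinde's issue by representation.
The 1/9 is divided into 4 equal shares of 1/36 among Jide, Zainab, Yetunde, Abiodun.
Jide is living and takes 1/36.
Zainab is living and takes 1/36.
Yetunde is living and takes 1/36.
Abiodun is living and takes 1/36.
Ifeoma is living and takes 1/9.
Adaeze is living and takes 1/9.
Bankole predeceased; the 1/3 allotted to Bankole's branch passes to Bankole's issue by representation.
The 1/3 is divided into 3 equal shares of 1/9 among Uzoma, Ngozi, Morounke.
Uzoma predeceased; the 1/9 allotted to Uzoma's branch passes to Uzoma's issue by representation.
The 1/9 is divided into 3 equal shares of 1/27 among Folake, Chukwudi, Ronke.
Folake is living and takes 1/27.
Chukwudi is living and takes 1/27.
Ronke is living and takes 1/27.
Ngozi is living and takes 1/9.
Morounke is living and takes 1/9.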